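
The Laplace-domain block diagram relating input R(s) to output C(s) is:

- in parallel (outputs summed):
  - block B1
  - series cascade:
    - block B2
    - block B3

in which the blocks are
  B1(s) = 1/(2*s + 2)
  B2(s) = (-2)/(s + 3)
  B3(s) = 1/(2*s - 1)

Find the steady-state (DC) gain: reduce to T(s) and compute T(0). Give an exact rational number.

Step 1. series reduction of B2, B3: (-2)/(2*s^2 + 5*s - 3)
Step 2. combine B1, (B2*B3) in parallel: (2*s^2 + s - 7)/(4*s^3 + 14*s^2 + 4*s - 6)
That last expression is T(s); at s = 0 only the constant terms survive, so T(0) = -7/(-6) = 7/6.

Answer: 7/6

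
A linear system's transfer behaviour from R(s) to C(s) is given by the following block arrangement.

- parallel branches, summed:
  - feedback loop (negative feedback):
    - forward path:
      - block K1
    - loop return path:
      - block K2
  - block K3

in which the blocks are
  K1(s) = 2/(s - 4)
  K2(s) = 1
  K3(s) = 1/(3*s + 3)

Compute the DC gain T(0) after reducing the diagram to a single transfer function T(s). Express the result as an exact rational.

Answer: -2/3

Working:
Step 1. apply the feedback formula to K1, K2 -> 2/(s - 2)
Step 2. parallel reduction of [K1/(1+K1*K2)], K3 -> (7*s + 4)/(3*s^2 - 3*s - 6)
Step 2 gives the overall T(s). Then T(0) = 4/(-6) = -2/3.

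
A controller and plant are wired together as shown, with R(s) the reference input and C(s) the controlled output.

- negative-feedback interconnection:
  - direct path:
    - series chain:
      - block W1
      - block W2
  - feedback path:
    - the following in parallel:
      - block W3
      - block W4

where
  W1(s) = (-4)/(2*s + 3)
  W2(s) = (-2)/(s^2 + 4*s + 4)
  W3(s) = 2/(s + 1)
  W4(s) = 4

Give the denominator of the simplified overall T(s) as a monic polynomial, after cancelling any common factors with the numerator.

Step 1 - multiply W1, W2 (series) gives 8/(2*s^3 + 11*s^2 + 20*s + 12)
Step 2 - parallel reduction of W3, W4 gives (4*s + 6)/(s + 1)
Step 3 - close the feedback loop around (W1*W2), (W3+W4) gives (8*s + 8)/(2*s^4 + 13*s^3 + 31*s^2 + 64*s + 60)
The result of step 3 is T(s) in lowest terms. Its denominator has leading coefficient 2; dividing the denominator through by 2 makes it monic.

Therefore the answer is s^4 + 13*s^3/2 + 31*s^2/2 + 32*s + 30.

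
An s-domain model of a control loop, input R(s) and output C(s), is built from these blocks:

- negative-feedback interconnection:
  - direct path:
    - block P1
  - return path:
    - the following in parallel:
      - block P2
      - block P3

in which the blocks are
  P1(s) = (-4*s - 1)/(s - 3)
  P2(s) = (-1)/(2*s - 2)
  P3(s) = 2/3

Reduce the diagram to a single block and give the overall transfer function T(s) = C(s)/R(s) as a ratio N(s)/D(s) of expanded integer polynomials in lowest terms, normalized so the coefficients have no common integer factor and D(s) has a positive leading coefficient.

The answer is (24*s^2 - 18*s - 6)/(10*s^2 - 25).

Reasoning:
Step 1: add P2, P3 (parallel); result (4*s - 7)/(6*s - 6)
Step 2: feedback reduction of P1, (P2+P3), giving the overall T(s)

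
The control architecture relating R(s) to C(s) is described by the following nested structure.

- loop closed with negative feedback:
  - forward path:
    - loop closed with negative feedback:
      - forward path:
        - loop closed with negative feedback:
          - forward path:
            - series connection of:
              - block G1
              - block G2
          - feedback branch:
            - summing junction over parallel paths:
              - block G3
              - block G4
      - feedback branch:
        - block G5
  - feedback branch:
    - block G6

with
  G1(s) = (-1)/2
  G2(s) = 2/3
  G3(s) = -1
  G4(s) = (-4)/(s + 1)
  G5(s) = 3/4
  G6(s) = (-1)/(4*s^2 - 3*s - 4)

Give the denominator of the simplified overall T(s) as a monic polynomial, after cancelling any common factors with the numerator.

Answer: s^3 + 77*s^2/52 - 135*s/52 - 28/13

Working:
Step 1. reduce the series chain G1, G2 -> (-1)/3
Step 2. sum the parallel branches G3, G4 -> (-s - 5)/(s + 1)
Step 3. reduce the feedback loop with forward (G1*G2) and return (G3+G4) -> (-s - 1)/(4*s + 8)
Step 4. reduce the feedback loop with forward [(G1*G2)/(1+(G1*G2)*(G3+G4))] and return G5 -> (-4*s - 4)/(13*s + 29)
Step 5. apply the feedback formula to [[(G1*G2)/(1+(G1*G2)*(G3+G4))]/(1+[(G1*G2)/(1+(G1*G2)*(G3+G4))]*G5)], G6 -> (-16*s^3 - 4*s^2 + 28*s + 16)/(52*s^3 + 77*s^2 - 135*s - 112)
No further cancellation is possible in the step-5 result, so that is T(s). Its denominator becomes monic after dividing by the leading coefficient 52.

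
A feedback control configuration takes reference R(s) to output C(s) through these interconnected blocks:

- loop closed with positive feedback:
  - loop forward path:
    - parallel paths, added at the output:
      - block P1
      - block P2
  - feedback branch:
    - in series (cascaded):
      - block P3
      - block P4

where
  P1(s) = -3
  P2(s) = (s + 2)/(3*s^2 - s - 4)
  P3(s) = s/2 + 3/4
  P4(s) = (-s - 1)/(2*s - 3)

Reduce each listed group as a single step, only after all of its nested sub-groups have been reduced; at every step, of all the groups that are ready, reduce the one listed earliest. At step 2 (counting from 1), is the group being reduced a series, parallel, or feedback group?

Step 1 - add P1, P2 (parallel)
Step 2 - multiply P3, P4 (series)
Step 3 - collapse the loop ((P1+P2) forward, (P3*P4) return)
Step 2: series.

Therefore the answer is series.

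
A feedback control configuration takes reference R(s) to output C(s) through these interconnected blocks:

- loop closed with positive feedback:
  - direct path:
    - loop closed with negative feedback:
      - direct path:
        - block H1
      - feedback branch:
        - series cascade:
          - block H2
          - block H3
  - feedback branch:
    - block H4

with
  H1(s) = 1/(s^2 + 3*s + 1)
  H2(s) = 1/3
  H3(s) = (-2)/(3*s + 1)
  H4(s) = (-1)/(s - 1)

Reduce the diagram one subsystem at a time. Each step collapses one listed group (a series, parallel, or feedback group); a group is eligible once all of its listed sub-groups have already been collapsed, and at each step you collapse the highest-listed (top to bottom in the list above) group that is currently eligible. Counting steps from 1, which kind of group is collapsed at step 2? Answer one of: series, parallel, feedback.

(1) cascade H2, H3
(2) close the feedback loop around H1, (H2*H3)
(3) collapse the loop ([H1/(1+H1*(H2*H3))] forward, H4 return)
At step 2 the group reduced is feedback.

Therefore the answer is feedback.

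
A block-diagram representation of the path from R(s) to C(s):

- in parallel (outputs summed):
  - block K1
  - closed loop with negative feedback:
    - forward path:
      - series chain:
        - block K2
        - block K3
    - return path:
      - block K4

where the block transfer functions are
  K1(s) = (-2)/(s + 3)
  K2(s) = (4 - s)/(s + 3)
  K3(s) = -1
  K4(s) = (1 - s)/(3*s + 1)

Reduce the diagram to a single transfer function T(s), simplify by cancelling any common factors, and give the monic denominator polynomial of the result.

[1] multiply K2, K3 (series), giving (s - 4)/(s + 3)
[2] apply the feedback formula to (K2*K3), K4, giving (3*s^2 - 11*s - 4)/(2*s^2 + 15*s - 1)
[3] sum the parallel branches K1, [(K2*K3)/(1+(K2*K3)*K4)], giving (3*s^3 - 6*s^2 - 67*s - 10)/(2*s^3 + 21*s^2 + 44*s - 3)
That last expression is T(s), already simplified. Scaling its denominator by 1/2 (the reciprocal of the leading coefficient) yields the monic denominator.

Final answer: s^3 + 21*s^2/2 + 22*s - 3/2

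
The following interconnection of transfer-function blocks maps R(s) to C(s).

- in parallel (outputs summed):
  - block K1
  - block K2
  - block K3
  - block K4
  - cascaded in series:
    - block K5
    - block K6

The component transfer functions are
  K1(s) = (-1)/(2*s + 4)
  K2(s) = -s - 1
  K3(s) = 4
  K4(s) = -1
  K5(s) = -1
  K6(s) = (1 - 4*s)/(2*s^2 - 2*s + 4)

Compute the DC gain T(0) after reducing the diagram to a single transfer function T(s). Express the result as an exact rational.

Answer: 3/2

Working:
1. cascade K5, K6 gives (4*s - 1)/(2*s^2 - 2*s + 4)
2. combine K1, K2, K3, K4, (K5*K6) in parallel gives (-2*s^4 + 2*s^3 + 7*s^2 + 12)/(2*s^3 + 2*s^2 + 8)
That last expression is T(s); at s = 0 only the constant terms survive, so T(0) = 12/8 = 3/2.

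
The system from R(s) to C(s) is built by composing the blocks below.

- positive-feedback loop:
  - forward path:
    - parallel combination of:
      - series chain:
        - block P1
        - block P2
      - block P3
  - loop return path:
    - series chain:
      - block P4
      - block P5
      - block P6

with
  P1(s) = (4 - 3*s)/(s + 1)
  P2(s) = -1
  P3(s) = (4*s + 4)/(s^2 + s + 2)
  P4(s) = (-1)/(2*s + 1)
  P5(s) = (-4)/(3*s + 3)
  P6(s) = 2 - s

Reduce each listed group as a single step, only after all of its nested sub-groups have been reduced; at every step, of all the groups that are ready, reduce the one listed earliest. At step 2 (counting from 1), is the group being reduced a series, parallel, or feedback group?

Answer: parallel

Working:
[1] multiply P1, P2 (series)
[2] reduce the parallel group (P1*P2), P3
[3] multiply P4, P5, P6 (series)
[4] feedback reduction of ((P1*P2)+P3), (P4*P5*P6)
Step 2 collapses a parallel group.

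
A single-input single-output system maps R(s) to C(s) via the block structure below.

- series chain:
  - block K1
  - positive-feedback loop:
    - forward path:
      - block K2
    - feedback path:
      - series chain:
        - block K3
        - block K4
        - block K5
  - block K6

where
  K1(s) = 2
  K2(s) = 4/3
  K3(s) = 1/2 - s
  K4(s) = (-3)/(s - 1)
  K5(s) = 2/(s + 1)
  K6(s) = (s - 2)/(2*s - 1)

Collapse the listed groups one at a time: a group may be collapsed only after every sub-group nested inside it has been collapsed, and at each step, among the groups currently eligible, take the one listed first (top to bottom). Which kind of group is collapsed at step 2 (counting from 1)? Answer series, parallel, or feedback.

Step 1: reduce the series chain K3, K4, K5
Step 2: close the feedback loop around K2, (K3*K4*K5)
Step 3: combine K1, [K2/(1-K2*(K3*K4*K5))], K6 in series
The group at step 2 is a feedback group.

Therefore the answer is feedback.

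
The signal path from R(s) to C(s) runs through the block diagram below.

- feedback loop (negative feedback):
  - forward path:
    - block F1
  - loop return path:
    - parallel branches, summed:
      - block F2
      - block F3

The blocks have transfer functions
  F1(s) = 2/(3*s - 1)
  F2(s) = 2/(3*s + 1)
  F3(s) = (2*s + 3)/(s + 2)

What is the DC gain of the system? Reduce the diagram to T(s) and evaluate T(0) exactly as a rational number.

Reducing step by step:

Step 1. add F2, F3 (parallel), giving (6*s^2 + 13*s + 7)/(3*s^2 + 7*s + 2)
Step 2. reduce the feedback loop with forward F1 and return (F2+F3), giving (6*s^2 + 14*s + 4)/(9*s^3 + 30*s^2 + 25*s + 12)
That last expression is T(s); at s = 0 only the constant terms survive, so T(0) = 4/12 = 1/3.

Answer: 1/3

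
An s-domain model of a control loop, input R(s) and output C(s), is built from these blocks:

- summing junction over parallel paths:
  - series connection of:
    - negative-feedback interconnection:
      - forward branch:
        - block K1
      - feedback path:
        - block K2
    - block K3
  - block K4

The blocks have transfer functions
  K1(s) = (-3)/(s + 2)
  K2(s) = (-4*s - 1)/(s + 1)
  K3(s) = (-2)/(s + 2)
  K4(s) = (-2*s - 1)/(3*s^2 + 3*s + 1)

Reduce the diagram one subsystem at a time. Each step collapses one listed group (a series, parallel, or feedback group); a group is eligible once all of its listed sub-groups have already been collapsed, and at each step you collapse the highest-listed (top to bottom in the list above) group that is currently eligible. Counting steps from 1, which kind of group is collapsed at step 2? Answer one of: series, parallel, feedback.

1. apply the feedback formula to K1, K2
2. multiply [K1/(1+K1*K2)], K3 (series)
3. combine ([K1/(1+K1*K2)]*K3), K4 in parallel
At step 2 the group reduced is series.

Hence the answer: series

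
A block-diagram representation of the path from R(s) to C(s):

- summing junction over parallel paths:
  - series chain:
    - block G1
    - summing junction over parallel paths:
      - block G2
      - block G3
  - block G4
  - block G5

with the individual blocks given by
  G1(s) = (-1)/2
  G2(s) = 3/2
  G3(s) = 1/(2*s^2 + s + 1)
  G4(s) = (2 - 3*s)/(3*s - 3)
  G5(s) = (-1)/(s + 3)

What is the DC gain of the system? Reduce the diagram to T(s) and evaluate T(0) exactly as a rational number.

Step 1. parallel reduction of G2, G3 = (6*s^2 + 3*s + 5)/(4*s^2 + 2*s + 2)
Step 2. cascade G1, (G2+G3) = (-6*s^2 - 3*s - 5)/(8*s^2 + 4*s + 4)
Step 3. combine (G1*(G2+G3)), G4, G5 in parallel = (-42*s^4 - 137*s^3 + 41*s^2 - 7*s + 81)/(24*s^4 + 60*s^3 - 36*s^2 - 12*s - 36)
That last expression is T(s); at s = 0 only the constant terms survive, so T(0) = 81/(-36) = -9/4.

Therefore the answer is -9/4.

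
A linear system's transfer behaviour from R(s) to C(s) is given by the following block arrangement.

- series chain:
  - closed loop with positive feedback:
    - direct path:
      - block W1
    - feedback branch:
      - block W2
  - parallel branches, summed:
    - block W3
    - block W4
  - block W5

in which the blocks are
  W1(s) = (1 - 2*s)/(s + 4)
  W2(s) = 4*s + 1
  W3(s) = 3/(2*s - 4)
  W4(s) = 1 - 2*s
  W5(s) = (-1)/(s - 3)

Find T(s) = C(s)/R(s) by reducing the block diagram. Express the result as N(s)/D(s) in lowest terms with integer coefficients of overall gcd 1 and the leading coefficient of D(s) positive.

Reducing step by step:

1. feedback reduction of W1, W2 = (1 - 2*s)/(8*s^2 - s + 3)
2. sum the parallel branches W3, W4 = (-4*s^2 + 10*s - 1)/(2*s - 4)
3. series reduction of [W1/(1-W1*W2)], (W3+W4), W5; the result is T(s) itself (integer coefficients, no common factor, positive leading denominator coefficient)

Answer: (-8*s^3 + 24*s^2 - 12*s + 1)/(16*s^4 - 82*s^3 + 112*s^2 - 42*s + 36)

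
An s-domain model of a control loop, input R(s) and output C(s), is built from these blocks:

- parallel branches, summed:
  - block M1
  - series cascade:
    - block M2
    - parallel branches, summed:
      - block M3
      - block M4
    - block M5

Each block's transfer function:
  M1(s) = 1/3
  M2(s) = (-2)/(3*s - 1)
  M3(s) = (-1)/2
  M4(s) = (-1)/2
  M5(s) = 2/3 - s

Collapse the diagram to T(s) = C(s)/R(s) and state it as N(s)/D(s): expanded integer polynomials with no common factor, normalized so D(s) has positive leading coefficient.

Answer: (1 - s)/(3*s - 1)

Working:
Step 1: combine M3, M4 in parallel; result -1
Step 2: multiply M2, (M3+M4), M5 (series); result (4 - 6*s)/(9*s - 3)
Step 3: sum the parallel branches M1, (M2*(M3+M4)*M5) - this is the overall T(s), already in the required normalized form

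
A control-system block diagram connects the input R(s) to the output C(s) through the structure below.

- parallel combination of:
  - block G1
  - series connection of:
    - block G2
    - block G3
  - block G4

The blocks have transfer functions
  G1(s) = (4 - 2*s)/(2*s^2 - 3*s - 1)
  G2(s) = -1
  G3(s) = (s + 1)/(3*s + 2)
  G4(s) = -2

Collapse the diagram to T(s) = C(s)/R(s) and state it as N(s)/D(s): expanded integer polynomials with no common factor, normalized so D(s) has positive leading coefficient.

1. series reduction of G2, G3 -> (-s - 1)/(3*s + 2)
2. add G1, (G2*G3), G4 (parallel), which is the overall transfer function T(s) = C(s)/R(s) in lowest terms

Answer: (-14*s^3 + 5*s^2 + 30*s + 13)/(6*s^3 - 5*s^2 - 9*s - 2)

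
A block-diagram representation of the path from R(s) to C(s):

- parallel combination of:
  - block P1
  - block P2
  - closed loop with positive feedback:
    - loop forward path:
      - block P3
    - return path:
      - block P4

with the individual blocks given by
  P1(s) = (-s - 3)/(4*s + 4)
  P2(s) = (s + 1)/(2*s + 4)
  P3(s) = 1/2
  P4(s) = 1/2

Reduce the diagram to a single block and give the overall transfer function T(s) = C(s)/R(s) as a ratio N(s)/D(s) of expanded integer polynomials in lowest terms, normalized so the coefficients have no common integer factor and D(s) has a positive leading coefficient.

[1] close the feedback loop around P3, P4: 2/3
[2] reduce the parallel group P1, P2, [P3/(1-P3*P4)]: this yields T(s), and no further normalization is needed

Hence the answer: (11*s^2 + 21*s + 4)/(12*s^2 + 36*s + 24)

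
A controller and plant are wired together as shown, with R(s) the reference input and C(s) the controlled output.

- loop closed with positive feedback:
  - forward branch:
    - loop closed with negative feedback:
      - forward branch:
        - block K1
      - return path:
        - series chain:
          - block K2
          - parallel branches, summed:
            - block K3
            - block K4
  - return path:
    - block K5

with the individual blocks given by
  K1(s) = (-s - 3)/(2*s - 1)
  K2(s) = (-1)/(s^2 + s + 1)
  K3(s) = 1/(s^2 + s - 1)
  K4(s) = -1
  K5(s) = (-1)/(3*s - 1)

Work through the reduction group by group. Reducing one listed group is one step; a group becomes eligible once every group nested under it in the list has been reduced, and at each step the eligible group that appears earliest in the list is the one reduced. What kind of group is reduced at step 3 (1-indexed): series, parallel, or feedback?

The answer is feedback.

Reasoning:
Step 1: parallel reduction of K3, K4
Step 2: series reduction of K2, (K3+K4)
Step 3: collapse the loop (K1 forward, (K2*(K3+K4)) return)
Step 4: apply the feedback formula to [K1/(1+K1*(K2*(K3+K4)))], K5
Step 3: feedback.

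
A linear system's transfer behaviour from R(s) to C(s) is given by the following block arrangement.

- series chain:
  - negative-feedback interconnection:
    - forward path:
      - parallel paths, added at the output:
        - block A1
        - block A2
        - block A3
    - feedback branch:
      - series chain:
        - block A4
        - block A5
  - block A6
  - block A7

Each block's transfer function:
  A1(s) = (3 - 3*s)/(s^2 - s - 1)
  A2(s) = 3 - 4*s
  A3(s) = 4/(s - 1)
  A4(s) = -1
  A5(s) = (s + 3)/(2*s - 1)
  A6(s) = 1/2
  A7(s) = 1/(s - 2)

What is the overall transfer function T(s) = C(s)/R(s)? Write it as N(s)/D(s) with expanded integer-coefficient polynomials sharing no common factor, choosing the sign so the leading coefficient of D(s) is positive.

[1] combine A1, A2, A3 in parallel: (-4*s^4 + 11*s^3 - 5*s^2 - 2*s - 4)/(s^3 - 2*s^2 + 1)
[2] combine A4, A5 in series: (-s - 3)/(2*s - 1)
[3] apply the feedback formula to (A1+A2+A3), (A4*A5): (-8*s^5 + 26*s^4 - 21*s^3 + s^2 - 6*s + 4)/(4*s^5 + 3*s^4 - 33*s^3 + 19*s^2 + 12*s + 11)
[4] reduce the series chain [(A1+A2+A3)/(1+(A1+A2+A3)*(A4*A5))], A6, A7; the result is T(s) itself (integer coefficients, no common factor, positive leading denominator coefficient)

Answer: (-8*s^5 + 26*s^4 - 21*s^3 + s^2 - 6*s + 4)/(8*s^6 - 10*s^5 - 78*s^4 + 170*s^3 - 52*s^2 - 26*s - 44)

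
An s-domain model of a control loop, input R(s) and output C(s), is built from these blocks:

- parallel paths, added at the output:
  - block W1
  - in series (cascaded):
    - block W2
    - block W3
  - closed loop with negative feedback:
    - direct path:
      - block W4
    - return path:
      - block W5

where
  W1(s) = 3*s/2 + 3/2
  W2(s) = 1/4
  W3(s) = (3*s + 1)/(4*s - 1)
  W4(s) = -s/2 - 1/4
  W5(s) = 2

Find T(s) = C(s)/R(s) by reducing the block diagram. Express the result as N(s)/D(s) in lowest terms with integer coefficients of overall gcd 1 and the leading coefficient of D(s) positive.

Step 1. reduce the series chain W2, W3: (3*s + 1)/(16*s - 4)
Step 2. feedback reduction of W4, W5: (2*s + 1)/(4*s - 2)
Step 3. parallel reduction of W1, (W2*W3), [W4/(1+W4*W5)]: this yields T(s), and no further normalization is needed

Hence the answer: (48*s^3 + 34*s^2 - 27*s + 3)/(32*s^2 - 24*s + 4)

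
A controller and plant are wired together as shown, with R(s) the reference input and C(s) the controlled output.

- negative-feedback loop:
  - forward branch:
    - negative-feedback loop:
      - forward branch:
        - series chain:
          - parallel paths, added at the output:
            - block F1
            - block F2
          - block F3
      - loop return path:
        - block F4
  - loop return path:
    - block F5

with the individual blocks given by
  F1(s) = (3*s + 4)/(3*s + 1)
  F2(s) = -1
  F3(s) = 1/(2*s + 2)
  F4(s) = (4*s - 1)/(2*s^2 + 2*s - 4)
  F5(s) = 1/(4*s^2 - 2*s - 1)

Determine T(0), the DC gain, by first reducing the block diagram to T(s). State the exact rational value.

Step 1. add F1, F2 (parallel) = 3/(3*s + 1)
Step 2. cascade (F1+F2), F3 = 3/(6*s^2 + 8*s + 2)
Step 3. close the feedback loop around ((F1+F2)*F3), F4 = (6*s^2 + 6*s - 12)/(12*s^4 + 28*s^3 - 4*s^2 - 16*s - 11)
Step 4. feedback reduction of [((F1+F2)*F3)/(1+((F1+F2)*F3)*F4)], F5 = (24*s^4 + 12*s^3 - 66*s^2 + 18*s + 12)/(48*s^6 + 88*s^5 - 84*s^4 - 84*s^3 - 2*s^2 + 44*s - 1)
Evaluating the step-4 result (the overall T(s)) at s = 0 gives T(0) = 12/(-1) = -12.

Final answer: -12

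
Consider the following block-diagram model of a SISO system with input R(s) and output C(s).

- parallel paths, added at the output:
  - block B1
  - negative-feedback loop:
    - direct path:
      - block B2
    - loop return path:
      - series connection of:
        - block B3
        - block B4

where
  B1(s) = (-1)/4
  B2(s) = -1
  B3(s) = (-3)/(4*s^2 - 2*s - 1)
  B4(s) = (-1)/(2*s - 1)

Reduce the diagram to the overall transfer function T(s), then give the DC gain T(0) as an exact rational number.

Step 1 - reduce the series chain B3, B4 = 3/(8*s^3 - 8*s^2 + 1)
Step 2 - reduce the feedback loop with forward B2 and return (B3*B4) = (-8*s^3 + 8*s^2 - 1)/(8*s^3 - 8*s^2 - 2)
Step 3 - combine B1, [B2/(1+B2*(B3*B4))] in parallel = (-20*s^3 + 20*s^2 - 1)/(16*s^3 - 16*s^2 - 4)
The step-3 result is T(s). Setting s = 0: T(0) = -1/(-4) = 1/4.

Answer: 1/4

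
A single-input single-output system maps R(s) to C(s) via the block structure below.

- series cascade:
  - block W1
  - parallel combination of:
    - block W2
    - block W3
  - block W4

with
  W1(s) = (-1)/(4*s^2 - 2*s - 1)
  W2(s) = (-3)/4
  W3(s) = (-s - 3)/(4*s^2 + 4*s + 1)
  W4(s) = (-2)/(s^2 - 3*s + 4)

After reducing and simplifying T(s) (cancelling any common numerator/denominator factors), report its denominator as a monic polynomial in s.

1. reduce the parallel group W2, W3; result (-12*s^2 - 16*s - 15)/(16*s^2 + 16*s + 4)
2. cascade W1, (W2+W3), W4; result (-12*s^2 - 16*s - 15)/(32*s^6 - 80*s^5 + 64*s^4 + 100*s^3 - 30*s^2 - 42*s - 8)
Step 2 gives the fully reduced T(s), with no common factor left to cancel. The denominator's leading coefficient is 32, so divide each of its coefficients by 32 to get the monic form.

Hence the answer: s^6 - 5*s^5/2 + 2*s^4 + 25*s^3/8 - 15*s^2/16 - 21*s/16 - 1/4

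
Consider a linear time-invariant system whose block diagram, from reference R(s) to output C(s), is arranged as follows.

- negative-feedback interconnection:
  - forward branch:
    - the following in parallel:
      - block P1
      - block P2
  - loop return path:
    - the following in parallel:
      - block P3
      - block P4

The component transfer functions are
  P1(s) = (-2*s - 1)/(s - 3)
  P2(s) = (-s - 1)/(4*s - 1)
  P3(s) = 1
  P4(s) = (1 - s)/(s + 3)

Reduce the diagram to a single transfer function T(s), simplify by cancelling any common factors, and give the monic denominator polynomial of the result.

[1] sum the parallel branches P1, P2: (4 - 9*s^2)/(4*s^2 - 13*s + 3)
[2] reduce the parallel group P3, P4: 4/(s + 3)
[3] apply the feedback formula to (P1+P2), (P3+P4): (-9*s^3 - 27*s^2 + 4*s + 12)/(4*s^3 - 37*s^2 - 36*s + 25)
Step 3 gives the fully reduced T(s), with no common factor left to cancel. The denominator's leading coefficient is 4, so divide each of its coefficients by 4 to get the monic form.

Final answer: s^3 - 37*s^2/4 - 9*s + 25/4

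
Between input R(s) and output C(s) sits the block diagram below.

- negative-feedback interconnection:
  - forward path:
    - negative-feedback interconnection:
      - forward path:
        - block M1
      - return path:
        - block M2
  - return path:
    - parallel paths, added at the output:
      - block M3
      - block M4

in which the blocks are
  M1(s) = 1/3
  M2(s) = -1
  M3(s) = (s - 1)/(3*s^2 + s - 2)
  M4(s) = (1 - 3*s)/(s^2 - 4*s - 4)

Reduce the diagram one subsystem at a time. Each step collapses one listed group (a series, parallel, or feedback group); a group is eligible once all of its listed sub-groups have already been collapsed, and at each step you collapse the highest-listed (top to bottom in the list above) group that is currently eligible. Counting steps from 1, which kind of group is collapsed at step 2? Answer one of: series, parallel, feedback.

Answer: parallel

Working:
(1) collapse the loop (M1 forward, M2 return)
(2) add M3, M4 (parallel)
(3) collapse the loop ([M1/(1+M1*M2)] forward, (M3+M4) return)
The group at step 2 is a parallel group.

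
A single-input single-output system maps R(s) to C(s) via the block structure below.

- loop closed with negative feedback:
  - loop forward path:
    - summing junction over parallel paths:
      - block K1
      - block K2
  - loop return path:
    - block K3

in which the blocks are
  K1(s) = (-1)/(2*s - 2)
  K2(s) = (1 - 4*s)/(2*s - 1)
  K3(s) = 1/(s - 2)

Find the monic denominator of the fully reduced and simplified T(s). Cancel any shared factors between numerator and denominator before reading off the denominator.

First reduce the diagram to T(s).

1. reduce the parallel group K1, K2 = (-8*s^2 + 8*s - 1)/(4*s^2 - 6*s + 2)
2. reduce the feedback loop with forward (K1+K2) and return K3 = (-8*s^3 + 24*s^2 - 17*s + 2)/(4*s^3 - 22*s^2 + 22*s - 5)
That last expression is T(s), already simplified. Scaling its denominator by 1/4 (the reciprocal of the leading coefficient) yields the monic denominator.

Answer: s^3 - 11*s^2/2 + 11*s/2 - 5/4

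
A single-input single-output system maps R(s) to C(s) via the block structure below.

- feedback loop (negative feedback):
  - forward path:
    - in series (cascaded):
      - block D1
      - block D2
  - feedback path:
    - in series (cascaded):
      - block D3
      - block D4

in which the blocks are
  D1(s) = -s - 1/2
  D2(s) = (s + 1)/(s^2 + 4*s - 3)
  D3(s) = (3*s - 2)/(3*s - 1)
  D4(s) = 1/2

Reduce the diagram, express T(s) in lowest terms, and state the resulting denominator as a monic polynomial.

Step 1 - combine D1, D2 in series; result (-2*s^2 - 3*s - 1)/(2*s^2 + 8*s - 6)
Step 2 - reduce the series chain D3, D4; result (3*s - 2)/(6*s - 2)
Step 3 - reduce the feedback loop with forward (D1*D2) and return (D3*D4); result (-12*s^3 - 14*s^2 + 2)/(6*s^3 + 39*s^2 - 49*s + 14)
Step 3 gives the fully reduced T(s), with no common factor left to cancel. The denominator's leading coefficient is 6, so divide each of its coefficients by 6 to get the monic form.

Hence the answer: s^3 + 13*s^2/2 - 49*s/6 + 7/3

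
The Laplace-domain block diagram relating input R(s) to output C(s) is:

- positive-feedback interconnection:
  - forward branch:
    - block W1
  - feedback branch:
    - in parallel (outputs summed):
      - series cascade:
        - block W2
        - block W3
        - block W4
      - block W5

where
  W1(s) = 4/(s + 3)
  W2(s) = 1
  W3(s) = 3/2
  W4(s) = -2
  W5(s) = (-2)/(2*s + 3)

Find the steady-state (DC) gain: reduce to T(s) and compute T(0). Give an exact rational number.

Step 1. multiply W2, W3, W4 (series) gives -3
Step 2. add (W2*W3*W4), W5 (parallel) gives (-6*s - 11)/(2*s + 3)
Step 3. close the feedback loop around W1, ((W2*W3*W4)+W5) gives (8*s + 12)/(2*s^2 + 33*s + 53)
The step-3 result is T(s). Setting s = 0: T(0) = 12/53.

Answer: 12/53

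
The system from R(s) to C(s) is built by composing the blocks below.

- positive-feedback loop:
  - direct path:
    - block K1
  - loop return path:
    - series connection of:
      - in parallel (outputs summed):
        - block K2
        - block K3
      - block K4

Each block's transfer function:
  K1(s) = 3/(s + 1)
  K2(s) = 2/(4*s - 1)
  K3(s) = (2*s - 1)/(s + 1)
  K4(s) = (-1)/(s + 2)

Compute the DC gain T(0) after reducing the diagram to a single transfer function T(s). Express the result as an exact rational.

1. combine K2, K3 in parallel: (8*s^2 - 4*s + 3)/(4*s^2 + 3*s - 1)
2. reduce the series chain (K2+K3), K4: (-8*s^2 + 4*s - 3)/(4*s^3 + 11*s^2 + 5*s - 2)
3. collapse the loop (K1 forward, ((K2+K3)*K4) return): (12*s^3 + 33*s^2 + 15*s - 6)/(4*s^4 + 15*s^3 + 40*s^2 - 9*s + 7)
The step-3 result is T(s). Setting s = 0: T(0) = -6/7.

Therefore the answer is -6/7.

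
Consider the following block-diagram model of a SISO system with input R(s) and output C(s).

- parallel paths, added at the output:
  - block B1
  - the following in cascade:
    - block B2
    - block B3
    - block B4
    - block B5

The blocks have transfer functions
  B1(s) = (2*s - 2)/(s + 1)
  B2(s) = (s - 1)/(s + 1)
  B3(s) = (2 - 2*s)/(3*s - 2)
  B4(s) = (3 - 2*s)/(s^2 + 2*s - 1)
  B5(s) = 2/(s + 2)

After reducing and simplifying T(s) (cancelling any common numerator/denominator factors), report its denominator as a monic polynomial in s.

Step 1 - series reduction of B2, B3, B4, B5; result (8*s^3 - 28*s^2 + 32*s - 12)/(3*s^5 + 13*s^4 + 11*s^3 - 11*s^2 - 8*s + 4)
Step 2 - add B1, (B2*B3*B4*B5) (parallel); result (6*s^5 + 14*s^4 - 10*s^3 - 54*s^2 + 64*s - 20)/(3*s^5 + 13*s^4 + 11*s^3 - 11*s^2 - 8*s + 4)
No further cancellation is possible in the step-2 result, so that is T(s). Its denominator becomes monic after dividing by the leading coefficient 3.

Final answer: s^5 + 13*s^4/3 + 11*s^3/3 - 11*s^2/3 - 8*s/3 + 4/3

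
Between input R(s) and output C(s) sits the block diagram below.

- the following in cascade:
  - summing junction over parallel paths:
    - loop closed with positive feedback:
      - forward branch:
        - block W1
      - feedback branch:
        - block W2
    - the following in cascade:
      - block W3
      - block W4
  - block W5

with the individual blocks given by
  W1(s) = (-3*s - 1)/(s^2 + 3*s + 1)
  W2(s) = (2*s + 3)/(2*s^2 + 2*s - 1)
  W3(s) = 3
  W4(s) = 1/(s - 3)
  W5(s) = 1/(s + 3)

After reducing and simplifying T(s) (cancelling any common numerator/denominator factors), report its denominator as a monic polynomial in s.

Step 1 - close the feedback loop around W1, W2, giving (-6*s^3 - 8*s^2 + s + 1)/(2*s^4 + 8*s^3 + 13*s^2 + 10*s + 2)
Step 2 - combine W3, W4 in series, giving 3/(s - 3)
Step 3 - sum the parallel branches [W1/(1-W1*W2)], (W3*W4), giving (34*s^3 + 64*s^2 + 28*s + 3)/(2*s^5 + 2*s^4 - 11*s^3 - 29*s^2 - 28*s - 6)
Step 4 - series reduction of ([W1/(1-W1*W2)]+(W3*W4)), W5, giving (34*s^3 + 64*s^2 + 28*s + 3)/(2*s^6 + 8*s^5 - 5*s^4 - 62*s^3 - 115*s^2 - 90*s - 18)
No further cancellation is possible in the step-4 result, so that is T(s). Its denominator becomes monic after dividing by the leading coefficient 2.

Therefore the answer is s^6 + 4*s^5 - 5*s^4/2 - 31*s^3 - 115*s^2/2 - 45*s - 9.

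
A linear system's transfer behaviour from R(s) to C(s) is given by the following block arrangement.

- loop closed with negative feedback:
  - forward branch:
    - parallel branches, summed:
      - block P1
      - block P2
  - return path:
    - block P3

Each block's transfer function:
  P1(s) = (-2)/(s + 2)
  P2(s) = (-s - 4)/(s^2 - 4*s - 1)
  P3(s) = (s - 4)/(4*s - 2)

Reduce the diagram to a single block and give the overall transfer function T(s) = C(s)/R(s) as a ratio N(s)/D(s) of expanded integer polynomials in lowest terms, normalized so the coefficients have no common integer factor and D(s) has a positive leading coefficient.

Step 1: combine P1, P2 in parallel = (-3*s^2 + 2*s - 6)/(s^3 - 2*s^2 - 9*s - 2)
Step 2: apply the feedback formula to (P1+P2), P3, giving the overall T(s)

Hence the answer: (-12*s^3 + 14*s^2 - 28*s + 12)/(4*s^4 - 13*s^3 - 18*s^2 - 4*s + 28)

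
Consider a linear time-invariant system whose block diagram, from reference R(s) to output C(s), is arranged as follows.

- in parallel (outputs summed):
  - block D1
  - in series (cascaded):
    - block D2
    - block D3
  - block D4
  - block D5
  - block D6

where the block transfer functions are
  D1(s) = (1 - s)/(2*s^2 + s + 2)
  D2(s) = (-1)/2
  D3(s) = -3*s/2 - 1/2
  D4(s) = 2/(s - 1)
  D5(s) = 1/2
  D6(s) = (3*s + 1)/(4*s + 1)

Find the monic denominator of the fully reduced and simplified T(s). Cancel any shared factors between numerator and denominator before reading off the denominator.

First reduce the diagram to T(s).

Step 1: reduce the series chain D2, D3 gives 3*s/4 + 1/4
Step 2: parallel reduction of D1, (D2*D3), D4, D5, D6 gives (24*s^5 + 42*s^4 + 47*s^3 + 72*s^2 + 17*s - 2)/(32*s^4 - 8*s^3 + 12*s^2 - 28*s - 8)
That last expression is T(s), already simplified. Scaling its denominator by 1/32 (the reciprocal of the leading coefficient) yields the monic denominator.

Answer: s^4 - s^3/4 + 3*s^2/8 - 7*s/8 - 1/4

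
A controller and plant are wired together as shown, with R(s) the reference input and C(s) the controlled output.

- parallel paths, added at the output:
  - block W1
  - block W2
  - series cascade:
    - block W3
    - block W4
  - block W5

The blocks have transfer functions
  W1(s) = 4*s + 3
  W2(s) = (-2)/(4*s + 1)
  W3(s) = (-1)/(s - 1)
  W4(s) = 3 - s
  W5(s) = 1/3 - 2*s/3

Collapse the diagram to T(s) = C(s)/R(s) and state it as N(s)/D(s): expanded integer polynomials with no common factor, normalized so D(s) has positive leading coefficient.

Answer: (40*s^3 + 22*s^2 - 79*s - 13)/(12*s^2 - 9*s - 3)

Working:
1. reduce the series chain W3, W4 -> (s - 3)/(s - 1)
2. sum the parallel branches W1, W2, (W3*W4), W5, which is the overall transfer function T(s) = C(s)/R(s) in lowest terms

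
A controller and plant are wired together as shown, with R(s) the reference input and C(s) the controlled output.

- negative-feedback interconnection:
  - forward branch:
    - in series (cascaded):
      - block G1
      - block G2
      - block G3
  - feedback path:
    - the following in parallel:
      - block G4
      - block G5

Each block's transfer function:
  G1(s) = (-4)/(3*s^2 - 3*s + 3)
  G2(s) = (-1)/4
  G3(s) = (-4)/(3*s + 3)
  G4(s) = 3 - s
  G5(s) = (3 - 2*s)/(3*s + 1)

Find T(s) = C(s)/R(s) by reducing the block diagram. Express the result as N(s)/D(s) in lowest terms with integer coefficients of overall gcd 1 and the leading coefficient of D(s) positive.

Step 1. combine G1, G2, G3 in series -> (-4)/(9*s^3 + 9)
Step 2. sum the parallel branches G4, G5 -> (-3*s^2 + 6*s + 6)/(3*s + 1)
Step 3. close the feedback loop around (G1*G2*G3), (G4+G5) - this is the overall T(s), already in the required normalized form

Final answer: (-12*s - 4)/(27*s^4 + 9*s^3 + 12*s^2 + 3*s - 15)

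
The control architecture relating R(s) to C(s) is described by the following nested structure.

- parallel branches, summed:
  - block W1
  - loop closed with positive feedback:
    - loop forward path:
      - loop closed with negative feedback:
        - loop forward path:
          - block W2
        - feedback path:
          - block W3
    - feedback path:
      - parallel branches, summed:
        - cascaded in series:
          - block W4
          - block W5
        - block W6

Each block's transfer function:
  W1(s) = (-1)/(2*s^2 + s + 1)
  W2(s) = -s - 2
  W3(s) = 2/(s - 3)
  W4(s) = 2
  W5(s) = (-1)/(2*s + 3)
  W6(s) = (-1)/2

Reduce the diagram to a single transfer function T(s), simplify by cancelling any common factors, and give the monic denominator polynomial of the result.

Answer: s^5 + 5*s^4 + 41*s^3/4 + 6*s^2 + 15*s/4

Working:
Step 1 - reduce the feedback loop with forward W2 and return W3 -> (s^2 - s - 6)/(s + 7)
Step 2 - series reduction of W4, W5 -> (-2)/(2*s + 3)
Step 3 - reduce the parallel group (W4*W5), W6 -> (-2*s - 7)/(4*s + 6)
Step 4 - feedback reduction of [W2/(1+W2*W3)], ((W4*W5)+W6) -> (4*s^3 + 2*s^2 - 30*s - 36)/(2*s^3 + 9*s^2 + 15*s)
Step 5 - reduce the parallel group W1, [[W2/(1+W2*W3)]/(1-[W2/(1+W2*W3)]*((W4*W5)+W6))] -> (8*s^5 + 8*s^4 - 56*s^3 - 109*s^2 - 81*s - 36)/(4*s^5 + 20*s^4 + 41*s^3 + 24*s^2 + 15*s)
That last expression is T(s), already simplified. Scaling its denominator by 1/4 (the reciprocal of the leading coefficient) yields the monic denominator.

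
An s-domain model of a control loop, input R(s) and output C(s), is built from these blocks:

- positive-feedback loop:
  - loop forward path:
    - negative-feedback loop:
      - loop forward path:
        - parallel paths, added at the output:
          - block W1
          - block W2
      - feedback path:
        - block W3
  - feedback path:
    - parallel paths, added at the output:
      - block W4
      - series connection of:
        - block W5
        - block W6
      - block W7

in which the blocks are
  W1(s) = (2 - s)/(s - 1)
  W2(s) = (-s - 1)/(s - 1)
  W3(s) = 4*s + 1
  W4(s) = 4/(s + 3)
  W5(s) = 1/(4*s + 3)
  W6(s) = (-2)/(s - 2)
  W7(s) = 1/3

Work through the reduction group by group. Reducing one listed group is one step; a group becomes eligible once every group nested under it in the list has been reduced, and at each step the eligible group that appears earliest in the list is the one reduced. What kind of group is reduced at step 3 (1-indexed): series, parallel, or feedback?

The answer is series.

Reasoning:
[1] sum the parallel branches W1, W2
[2] feedback reduction of (W1+W2), W3
[3] reduce the series chain W5, W6
[4] sum the parallel branches W4, (W5*W6), W7
[5] reduce the feedback loop with forward [(W1+W2)/(1+(W1+W2)*W3)] and return (W4+(W5*W6)+W7)
The group at step 3 is a series group.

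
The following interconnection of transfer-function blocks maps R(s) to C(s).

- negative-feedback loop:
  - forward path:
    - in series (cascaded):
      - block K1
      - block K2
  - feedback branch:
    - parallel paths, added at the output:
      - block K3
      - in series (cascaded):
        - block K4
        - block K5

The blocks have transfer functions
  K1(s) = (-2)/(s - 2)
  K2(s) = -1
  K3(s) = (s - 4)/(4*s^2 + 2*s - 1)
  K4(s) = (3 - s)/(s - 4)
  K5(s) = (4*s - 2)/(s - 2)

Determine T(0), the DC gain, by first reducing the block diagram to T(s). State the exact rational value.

Reducing step by step:

Step 1: multiply K1, K2 (series) = 2/(s - 2)
Step 2: combine K4, K5 in series = (-4*s^2 + 14*s - 6)/(s^2 - 6*s + 8)
Step 3: parallel reduction of K3, (K4*K5) = (-16*s^4 + 49*s^3 - 2*s^2 + 6*s - 26)/(4*s^4 - 22*s^3 + 19*s^2 + 22*s - 8)
Step 4: collapse the loop ((K1*K2) forward, (K3+(K4*K5)) return) = (8*s^4 - 44*s^3 + 38*s^2 + 44*s - 16)/(4*s^5 - 62*s^4 + 161*s^3 - 20*s^2 - 40*s - 36)
Evaluating the step-4 result (the overall T(s)) at s = 0 gives T(0) = -16/(-36) = 4/9.

Answer: 4/9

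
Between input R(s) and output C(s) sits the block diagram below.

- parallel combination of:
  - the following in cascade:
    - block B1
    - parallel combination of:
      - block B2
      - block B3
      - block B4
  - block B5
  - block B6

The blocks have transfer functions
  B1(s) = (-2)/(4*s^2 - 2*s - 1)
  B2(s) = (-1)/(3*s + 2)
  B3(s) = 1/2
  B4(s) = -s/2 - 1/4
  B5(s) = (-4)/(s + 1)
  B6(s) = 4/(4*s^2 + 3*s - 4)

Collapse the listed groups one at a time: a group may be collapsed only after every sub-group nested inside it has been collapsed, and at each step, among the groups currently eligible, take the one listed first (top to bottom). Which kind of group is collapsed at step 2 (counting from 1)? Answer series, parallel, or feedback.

Answer: series

Working:
1. combine B2, B3, B4 in parallel
2. multiply B1, (B2+B3+B4) (series)
3. sum the parallel branches (B1*(B2+B3+B4)), B5, B6
So the answer for step 2 is series.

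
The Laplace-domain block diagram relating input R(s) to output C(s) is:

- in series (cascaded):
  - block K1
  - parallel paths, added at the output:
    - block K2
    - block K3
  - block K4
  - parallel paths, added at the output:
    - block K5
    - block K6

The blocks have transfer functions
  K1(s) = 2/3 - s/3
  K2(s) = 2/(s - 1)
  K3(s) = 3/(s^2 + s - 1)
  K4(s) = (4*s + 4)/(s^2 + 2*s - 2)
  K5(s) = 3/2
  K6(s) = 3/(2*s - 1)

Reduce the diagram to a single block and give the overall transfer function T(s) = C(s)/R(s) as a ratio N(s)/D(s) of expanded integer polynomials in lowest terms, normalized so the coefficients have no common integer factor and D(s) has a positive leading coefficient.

(1) parallel reduction of K2, K3; result (2*s^2 + 5*s - 5)/(s^3 - 2*s + 1)
(2) sum the parallel branches K5, K6; result (6*s + 3)/(4*s - 2)
(3) reduce the series chain K1, (K2+K3), K4, (K5+K6) - this is the overall T(s), already in the required normalized form

Therefore the answer is (-8*s^5 - 16*s^4 + 50*s^3 + 48*s^2 - 30*s - 20)/(2*s^6 + 3*s^5 - 10*s^4 - 2*s^3 + 15*s^2 - 10*s + 2).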